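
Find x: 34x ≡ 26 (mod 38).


GCD(34, 38) = 2 divides 26
Divide: 17x ≡ 13 (mod 19)
x ≡ 3 (mod 19)


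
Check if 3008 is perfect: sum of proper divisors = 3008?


Proper divisors of 3008: 1, 2, 4, 8, 16, 32, 47, 64, 94, 188, 376, 752, 1504
Sum = 1 + 2 + 4 + 8 + 16 + 32 + 47 + 64 + 94 + 188 + 376 + 752 + 1504 = 3088

No, 3008 is not perfect (3088 ≠ 3008)


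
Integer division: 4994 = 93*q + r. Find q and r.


4994 = 93 * 53 + 65
Check: 4929 + 65 = 4994

q = 53, r = 65


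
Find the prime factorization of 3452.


3452 / 2 = 1726
1726 / 2 = 863
863 / 863 = 1
3452 = 2^2 × 863


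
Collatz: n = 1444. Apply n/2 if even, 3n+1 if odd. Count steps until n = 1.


1444 → 722 → 361 → 1084 → 542 → 271 → 814 → 407 → 1222 → 611 → 1834 → 917 → 2752 → 1376 → 688 → 344 → 172 → 86 → 43 → 130 → 65 → 196 → 98 → 49 → 148 → 74 → 37 → 112 → 56 → 28 → 14 → 7 → 22 → 11 → 34 → 17 → 52 → 26 → 13 → 40 → 20 → 10 → 5 → 16 → 8 → 4 → 2 → 1
Total steps = 47

47 steps


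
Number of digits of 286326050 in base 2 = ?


286326050 in base 2 = 10001000100001111110100100010
Number of digits = 29

29 digits (base 2)


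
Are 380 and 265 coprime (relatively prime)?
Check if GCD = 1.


Euclidean algorithm:
380 = 1 * 265 + 115
265 = 2 * 115 + 35
115 = 3 * 35 + 10
35 = 3 * 10 + 5
10 = 2 * 5 + 0
GCD(380, 265) = 5

No, not coprime (GCD = 5)


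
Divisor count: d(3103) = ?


3103 = 29^1 × 107^1
d(3103) = (1+1) × (1+1) = 4

4 divisors


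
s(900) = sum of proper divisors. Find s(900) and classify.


Proper divisors: 1, 2, 3, 4, 5, 6, 9, 10, 12, 15, 18, 20, 25, 30, 36, 45, 50, 60, 75, 90, 100, 150, 180, 225, 300, 450
Sum = 1 + 2 + 3 + 4 + 5 + 6 + 9 + 10 + 12 + 15 + 18 + 20 + 25 + 30 + 36 + 45 + 50 + 60 + 75 + 90 + 100 + 150 + 180 + 225 + 300 + 450 = 1921
1921 > 900 → abundant

s(900) = 1921 (abundant)


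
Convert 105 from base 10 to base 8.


105 (base 10) = 105 (decimal)
105 (decimal) = 151 (base 8)


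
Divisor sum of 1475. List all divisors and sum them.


Divisors of 1475: 1, 5, 25, 59, 295, 1475
Sum = 1 + 5 + 25 + 59 + 295 + 1475 = 1860

σ(1475) = 1860


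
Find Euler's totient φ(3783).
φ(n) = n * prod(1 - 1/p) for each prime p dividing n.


3783 = 3 × 13 × 97
Prime factors: 3, 13, 97
φ(3783) = 3783 × (1-1/3) × (1-1/13) × (1-1/97)
= 3783 × 2/3 × 12/13 × 96/97 = 2304

φ(3783) = 2304


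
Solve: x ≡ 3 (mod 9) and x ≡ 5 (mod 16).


M = 9*16 = 144
M1 = M/9 = 16, M2 = M/16 = 9
M1^(-1) mod 9 = 4, M2^(-1) mod 16 = 9
x = 3*16*4 + 5*9*9 = 597
597 mod 144 = 21
Check: 21 mod 9 = 3 ✓, 21 mod 16 = 5 ✓

x ≡ 21 (mod 144)


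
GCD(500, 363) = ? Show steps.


500 = 1 * 363 + 137
363 = 2 * 137 + 89
137 = 1 * 89 + 48
89 = 1 * 48 + 41
48 = 1 * 41 + 7
41 = 5 * 7 + 6
7 = 1 * 6 + 1
6 = 6 * 1 + 0
GCD = 1


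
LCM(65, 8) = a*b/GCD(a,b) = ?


GCD(65, 8) = 1
LCM = 65*8/1 = 520/1 = 520

LCM = 520


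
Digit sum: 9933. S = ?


9 + 9 + 3 + 3 = 24


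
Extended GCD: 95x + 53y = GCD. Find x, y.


Tabular extended Euclidean (each row: r = 95*s + 53*t):
r=95, s=1, t=0
r=53, s=0, t=1
q=1: r=42, s=1, t=-1   [95*(1) + 53*(-1) = 42]
q=1: r=11, s=-1, t=2   [95*(-1) + 53*(2) = 11]
q=3: r=9, s=4, t=-7   [95*(4) + 53*(-7) = 9]
q=1: r=2, s=-5, t=9   [95*(-5) + 53*(9) = 2]
q=4: r=1, s=24, t=-43   [95*(24) + 53*(-43) = 1]
q=2: r=0, s=-53, t=95   [95*(-53) + 53*(95) = 0]
GCD = 1; from the row with r=1: x=24, y=-43
Check: 95*(24) + 53*(-43) = 2280 - 2279 = 1

GCD = 1, x = 24, y = -43


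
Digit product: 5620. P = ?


5 × 6 × 2 × 0 = 0


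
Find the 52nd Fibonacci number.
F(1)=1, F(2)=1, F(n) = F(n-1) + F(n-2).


Sequence: 1, 1, 2, 3, 5, 8, 13, 21, 34, 55, 89, 144, 233, 377, 610, 987, 1597, 2584, 4181, 6765, 10946, 17711, 28657, 46368, 75025, 121393, 196418, 317811, 514229, 832040, 1346269, 2178309, 3524578, 5702887, 9227465, 14930352, 24157817, 39088169, 63245986, 102334155, 165580141, 267914296, 433494437, 701408733, 1134903170, 1836311903, 2971215073, 4807526976, 7778742049, 12586269025, 20365011074, 32951280099
F(52) = 32951280099


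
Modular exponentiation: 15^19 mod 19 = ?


15^1 mod 19 = 15
15^2 mod 19 = 16
15^3 mod 19 = 12
15^4 mod 19 = 9
15^5 mod 19 = 2
15^6 mod 19 = 11
15^7 mod 19 = 13
15^8 mod 19 = 5
15^9 mod 19 = 18
15^10 mod 19 = 4
15^11 mod 19 = 3
15^12 mod 19 = 7
15^13 mod 19 = 10
15^14 mod 19 = 17
15^15 mod 19 = 8
15^16 mod 19 = 6
15^17 mod 19 = 14
15^18 mod 19 = 1
15^19 mod 19 = 15


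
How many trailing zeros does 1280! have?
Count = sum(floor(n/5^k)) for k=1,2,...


floor(1280/5) = 256
floor(1280/25) = 51
floor(1280/125) = 10
floor(1280/625) = 2
Total = 319

319 trailing zeros


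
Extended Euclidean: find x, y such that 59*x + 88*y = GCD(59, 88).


Tabular extended Euclidean (each row: r = 59*s + 88*t):
r=59, s=1, t=0
r=88, s=0, t=1
q=0: r=59, s=1, t=0   [59*(1) + 88*(0) = 59]
q=1: r=29, s=-1, t=1   [59*(-1) + 88*(1) = 29]
q=2: r=1, s=3, t=-2   [59*(3) + 88*(-2) = 1]
q=29: r=0, s=-88, t=59   [59*(-88) + 88*(59) = 0]
GCD = 1; from the row with r=1: x=3, y=-2
Check: 59*(3) + 88*(-2) = 177 - 176 = 1

GCD = 1, x = 3, y = -2


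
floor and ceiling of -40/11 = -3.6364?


-40/11 = -3.6364
floor = -4
ceil = -3

floor = -4, ceil = -3


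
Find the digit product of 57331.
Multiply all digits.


5 × 7 × 3 × 3 × 1 = 315


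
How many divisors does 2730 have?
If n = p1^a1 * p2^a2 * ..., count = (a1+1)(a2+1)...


2730 = 2^1 × 3^1 × 5^1 × 7^1 × 13^1
d(2730) = (1+1) × (1+1) × (1+1) × (1+1) × (1+1) = 32

32 divisors


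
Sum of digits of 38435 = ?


3 + 8 + 4 + 3 + 5 = 23


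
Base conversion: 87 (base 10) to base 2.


87 (base 10) = 87 (decimal)
87 (decimal) = 1010111 (base 2)


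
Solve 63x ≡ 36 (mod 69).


GCD(63, 69) = 3 divides 36
Divide: 21x ≡ 12 (mod 23)
x ≡ 17 (mod 23)


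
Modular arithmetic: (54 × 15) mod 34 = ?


54 × 15 = 810
810 mod 34 = 28


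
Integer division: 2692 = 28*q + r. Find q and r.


2692 = 28 * 96 + 4
Check: 2688 + 4 = 2692

q = 96, r = 4


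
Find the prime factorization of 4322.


4322 / 2 = 2161
2161 / 2161 = 1
4322 = 2 × 2161


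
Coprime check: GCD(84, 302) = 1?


Euclidean algorithm:
302 = 3 * 84 + 50
84 = 1 * 50 + 34
50 = 1 * 34 + 16
34 = 2 * 16 + 2
16 = 8 * 2 + 0
GCD(84, 302) = 2

No, not coprime (GCD = 2)


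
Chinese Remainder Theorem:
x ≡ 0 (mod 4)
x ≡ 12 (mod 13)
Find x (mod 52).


M = 4*13 = 52
M1 = M/4 = 13, M2 = M/13 = 4
M1^(-1) mod 4 = 1, M2^(-1) mod 13 = 10
x = 0*13*1 + 12*4*10 = 480
480 mod 52 = 12
Check: 12 mod 4 = 0 ✓, 12 mod 13 = 12 ✓

x ≡ 12 (mod 52)


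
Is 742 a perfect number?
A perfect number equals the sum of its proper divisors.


Proper divisors of 742: 1, 2, 7, 14, 53, 106, 371
Sum = 1 + 2 + 7 + 14 + 53 + 106 + 371 = 554

No, 742 is not perfect (554 ≠ 742)


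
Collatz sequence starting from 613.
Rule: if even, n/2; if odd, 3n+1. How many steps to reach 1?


613 → 1840 → 920 → 460 → 230 → 115 → 346 → 173 → 520 → 260 → 130 → 65 → 196 → 98 → 49 → 148 → 74 → 37 → 112 → 56 → 28 → 14 → 7 → 22 → 11 → 34 → 17 → 52 → 26 → 13 → 40 → 20 → 10 → 5 → 16 → 8 → 4 → 2 → 1
Total steps = 38

38 steps


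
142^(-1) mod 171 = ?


Use the extended Euclidean algorithm on (171, 142); each row r = 171*s + 142*t:
r=171, s=1, t=0
r=142, s=0, t=1
q=1: r=29, s=1, t=-1   [171*(1) + 142*(-1) = 29]
q=4: r=26, s=-4, t=5   [171*(-4) + 142*(5) = 26]
q=1: r=3, s=5, t=-6   [171*(5) + 142*(-6) = 3]
q=8: r=2, s=-44, t=53   [171*(-44) + 142*(53) = 2]
q=1: r=1, s=49, t=-59   [171*(49) + 142*(-59) = 1]
q=2: r=0, s=-142, t=171   [171*(-142) + 142*(171) = 0]
GCD = 1 with t = -59, so 142*(-59) ≡ 1 (mod 171)
Inverse = -59 mod 171 = 112
Check: 142 * 112 = 15904 ≡ 1 (mod 171)

142^(-1) ≡ 112 (mod 171)


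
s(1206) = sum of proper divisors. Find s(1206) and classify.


Proper divisors: 1, 2, 3, 6, 9, 18, 67, 134, 201, 402, 603
Sum = 1 + 2 + 3 + 6 + 9 + 18 + 67 + 134 + 201 + 402 + 603 = 1446
1446 > 1206 → abundant

s(1206) = 1446 (abundant)


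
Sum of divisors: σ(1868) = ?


Divisors of 1868: 1, 2, 4, 467, 934, 1868
Sum = 1 + 2 + 4 + 467 + 934 + 1868 = 3276

σ(1868) = 3276


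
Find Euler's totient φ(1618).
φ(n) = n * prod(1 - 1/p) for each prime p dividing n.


1618 = 2 × 809
Prime factors: 2, 809
φ(1618) = 1618 × (1-1/2) × (1-1/809)
= 1618 × 1/2 × 808/809 = 808

φ(1618) = 808


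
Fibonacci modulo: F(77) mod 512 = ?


F(k) mod 512 for k=1..77:
1, 1, 2, 3, 5, 8, 13, 21, 34, 55, 89, 144, 233, 377, 98, 475, 61, 24, 85, 109, 194, 303, 497, 288, 273, 49, 322, 371, 181, 40, 221, 261, 482, 231, 201, 432, 121, 41, 162, 203, 365, 56, 421, 477, 386, 351, 225, 64, 289, 353, 130, 483, 101, 72, 173, 245, 418, 151, 57, 208, 265, 473, 226, 187, 413, 88, 501, 77, 66, 143, 209, 352, 49, 401, 450, 339, 277
F(77) mod 512 = 277


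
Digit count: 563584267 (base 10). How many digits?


563584267 has 9 digits in base 10
floor(log10(563584267)) + 1 = floor(8.7510) + 1 = 9

9 digits (base 10)


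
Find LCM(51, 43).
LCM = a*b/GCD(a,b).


GCD(51, 43) = 1
LCM = 51*43/1 = 2193/1 = 2193

LCM = 2193


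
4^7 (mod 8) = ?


4^1 mod 8 = 4
4^2 mod 8 = 0
4^3 mod 8 = 0
4^4 mod 8 = 0
4^5 mod 8 = 0
4^6 mod 8 = 0
4^7 mod 8 = 0


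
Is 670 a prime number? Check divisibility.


670 / 2 = 335 (exact division)
670 is NOT prime.

No, 670 is not prime


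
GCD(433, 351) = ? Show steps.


433 = 1 * 351 + 82
351 = 4 * 82 + 23
82 = 3 * 23 + 13
23 = 1 * 13 + 10
13 = 1 * 10 + 3
10 = 3 * 3 + 1
3 = 3 * 1 + 0
GCD = 1


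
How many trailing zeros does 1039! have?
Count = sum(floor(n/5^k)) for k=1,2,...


floor(1039/5) = 207
floor(1039/25) = 41
floor(1039/125) = 8
floor(1039/625) = 1
Total = 257

257 trailing zeros


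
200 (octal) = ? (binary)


200 (base 8) = 128 (decimal)
128 (decimal) = 10000000 (base 2)


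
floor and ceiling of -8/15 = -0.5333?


-8/15 = -0.5333
floor = -1
ceil = 0

floor = -1, ceil = 0


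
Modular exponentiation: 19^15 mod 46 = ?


19^1 mod 46 = 19
19^2 mod 46 = 39
19^3 mod 46 = 5
19^4 mod 46 = 3
19^5 mod 46 = 11
19^6 mod 46 = 25
19^7 mod 46 = 15
19^8 mod 46 = 9
19^9 mod 46 = 33
19^10 mod 46 = 29
19^11 mod 46 = 45
19^12 mod 46 = 27
19^13 mod 46 = 7
19^14 mod 46 = 41
19^15 mod 46 = 43


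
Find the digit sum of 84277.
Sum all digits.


8 + 4 + 2 + 7 + 7 = 28


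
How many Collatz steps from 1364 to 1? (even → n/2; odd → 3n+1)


1364 → 682 → 341 → 1024 → 512 → 256 → 128 → 64 → 32 → 16 → 8 → 4 → 2 → 1
Total steps = 13

13 steps


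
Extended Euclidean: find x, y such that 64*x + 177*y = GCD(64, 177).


Tabular extended Euclidean (each row: r = 64*s + 177*t):
r=64, s=1, t=0
r=177, s=0, t=1
q=0: r=64, s=1, t=0   [64*(1) + 177*(0) = 64]
q=2: r=49, s=-2, t=1   [64*(-2) + 177*(1) = 49]
q=1: r=15, s=3, t=-1   [64*(3) + 177*(-1) = 15]
q=3: r=4, s=-11, t=4   [64*(-11) + 177*(4) = 4]
q=3: r=3, s=36, t=-13   [64*(36) + 177*(-13) = 3]
q=1: r=1, s=-47, t=17   [64*(-47) + 177*(17) = 1]
q=3: r=0, s=177, t=-64   [64*(177) + 177*(-64) = 0]
GCD = 1; from the row with r=1: x=-47, y=17
Check: 64*(-47) + 177*(17) = -3008 + 3009 = 1

GCD = 1, x = -47, y = 17


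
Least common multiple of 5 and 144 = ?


GCD(5, 144) = 1
LCM = 5*144/1 = 720/1 = 720

LCM = 720


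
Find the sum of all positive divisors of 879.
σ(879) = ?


Divisors of 879: 1, 3, 293, 879
Sum = 1 + 3 + 293 + 879 = 1176

σ(879) = 1176


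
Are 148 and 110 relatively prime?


Euclidean algorithm:
148 = 1 * 110 + 38
110 = 2 * 38 + 34
38 = 1 * 34 + 4
34 = 8 * 4 + 2
4 = 2 * 2 + 0
GCD(148, 110) = 2

No, not coprime (GCD = 2)


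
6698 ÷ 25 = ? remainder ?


6698 = 25 * 267 + 23
Check: 6675 + 23 = 6698

q = 267, r = 23


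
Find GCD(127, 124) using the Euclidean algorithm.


127 = 1 * 124 + 3
124 = 41 * 3 + 1
3 = 3 * 1 + 0
GCD = 1


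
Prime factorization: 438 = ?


438 / 2 = 219
219 / 3 = 73
73 / 73 = 1
438 = 2 × 3 × 73


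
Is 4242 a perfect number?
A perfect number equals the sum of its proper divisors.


Proper divisors of 4242: 1, 2, 3, 6, 7, 14, 21, 42, 101, 202, 303, 606, 707, 1414, 2121
Sum = 1 + 2 + 3 + 6 + 7 + 14 + 21 + 42 + 101 + 202 + 303 + 606 + 707 + 1414 + 2121 = 5550

No, 4242 is not perfect (5550 ≠ 4242)


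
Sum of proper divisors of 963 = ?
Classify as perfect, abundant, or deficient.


Proper divisors: 1, 3, 9, 107, 321
Sum = 1 + 3 + 9 + 107 + 321 = 441
441 < 963 → deficient

s(963) = 441 (deficient)


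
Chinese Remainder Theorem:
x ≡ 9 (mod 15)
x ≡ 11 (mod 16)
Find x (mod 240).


M = 15*16 = 240
M1 = M/15 = 16, M2 = M/16 = 15
M1^(-1) mod 15 = 1, M2^(-1) mod 16 = 15
x = 9*16*1 + 11*15*15 = 2619
2619 mod 240 = 219
Check: 219 mod 15 = 9 ✓, 219 mod 16 = 11 ✓

x ≡ 219 (mod 240)


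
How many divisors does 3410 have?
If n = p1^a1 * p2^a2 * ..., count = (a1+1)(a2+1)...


3410 = 2^1 × 5^1 × 11^1 × 31^1
d(3410) = (1+1) × (1+1) × (1+1) × (1+1) = 16

16 divisors


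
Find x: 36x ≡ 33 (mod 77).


GCD(36, 77) = 1, unique solution
a^(-1) mod 77 = 15
x = 15 * 33 mod 77 = 33

x ≡ 33 (mod 77)


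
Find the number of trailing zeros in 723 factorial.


floor(723/5) = 144
floor(723/25) = 28
floor(723/125) = 5
floor(723/625) = 1
Total = 178

178 trailing zeros


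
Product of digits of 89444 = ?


8 × 9 × 4 × 4 × 4 = 4608


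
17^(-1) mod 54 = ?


Use the extended Euclidean algorithm on (54, 17); each row r = 54*s + 17*t:
r=54, s=1, t=0
r=17, s=0, t=1
q=3: r=3, s=1, t=-3   [54*(1) + 17*(-3) = 3]
q=5: r=2, s=-5, t=16   [54*(-5) + 17*(16) = 2]
q=1: r=1, s=6, t=-19   [54*(6) + 17*(-19) = 1]
q=2: r=0, s=-17, t=54   [54*(-17) + 17*(54) = 0]
GCD = 1 with t = -19, so 17*(-19) ≡ 1 (mod 54)
Inverse = -19 mod 54 = 35
Check: 17 * 35 = 595 ≡ 1 (mod 54)

17^(-1) ≡ 35 (mod 54)


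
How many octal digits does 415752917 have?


415752917 in base 8 = 3061761325
Number of digits = 10

10 digits (base 8)


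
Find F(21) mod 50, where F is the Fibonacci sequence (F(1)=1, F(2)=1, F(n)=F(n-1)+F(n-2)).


F(k) mod 50 for k=1..21:
1, 1, 2, 3, 5, 8, 13, 21, 34, 5, 39, 44, 33, 27, 10, 37, 47, 34, 31, 15, 46
F(21) mod 50 = 46


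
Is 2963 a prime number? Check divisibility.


Check divisors up to sqrt(2963) = 54.4334
No divisors found.
2963 is prime.

Yes, 2963 is prime


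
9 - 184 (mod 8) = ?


9 - 184 = -175
-175 mod 8 = 1


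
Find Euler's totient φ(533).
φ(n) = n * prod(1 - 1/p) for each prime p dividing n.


533 = 13 × 41
Prime factors: 13, 41
φ(533) = 533 × (1-1/13) × (1-1/41)
= 533 × 12/13 × 40/41 = 480

φ(533) = 480


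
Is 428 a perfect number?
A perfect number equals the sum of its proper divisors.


Proper divisors of 428: 1, 2, 4, 107, 214
Sum = 1 + 2 + 4 + 107 + 214 = 328

No, 428 is not perfect (328 ≠ 428)


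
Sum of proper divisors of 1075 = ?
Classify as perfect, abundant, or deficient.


Proper divisors: 1, 5, 25, 43, 215
Sum = 1 + 5 + 25 + 43 + 215 = 289
289 < 1075 → deficient

s(1075) = 289 (deficient)


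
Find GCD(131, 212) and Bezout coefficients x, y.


Tabular extended Euclidean (each row: r = 131*s + 212*t):
r=131, s=1, t=0
r=212, s=0, t=1
q=0: r=131, s=1, t=0   [131*(1) + 212*(0) = 131]
q=1: r=81, s=-1, t=1   [131*(-1) + 212*(1) = 81]
q=1: r=50, s=2, t=-1   [131*(2) + 212*(-1) = 50]
q=1: r=31, s=-3, t=2   [131*(-3) + 212*(2) = 31]
q=1: r=19, s=5, t=-3   [131*(5) + 212*(-3) = 19]
q=1: r=12, s=-8, t=5   [131*(-8) + 212*(5) = 12]
q=1: r=7, s=13, t=-8   [131*(13) + 212*(-8) = 7]
q=1: r=5, s=-21, t=13   [131*(-21) + 212*(13) = 5]
q=1: r=2, s=34, t=-21   [131*(34) + 212*(-21) = 2]
q=2: r=1, s=-89, t=55   [131*(-89) + 212*(55) = 1]
q=2: r=0, s=212, t=-131   [131*(212) + 212*(-131) = 0]
GCD = 1; from the row with r=1: x=-89, y=55
Check: 131*(-89) + 212*(55) = -11659 + 11660 = 1

GCD = 1, x = -89, y = 55


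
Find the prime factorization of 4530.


4530 / 2 = 2265
2265 / 3 = 755
755 / 5 = 151
151 / 151 = 1
4530 = 2 × 3 × 5 × 151


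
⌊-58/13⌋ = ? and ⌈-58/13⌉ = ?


-58/13 = -4.4615
floor = -5
ceil = -4

floor = -5, ceil = -4


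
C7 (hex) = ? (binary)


C7 (base 16) = 199 (decimal)
199 (decimal) = 11000111 (base 2)


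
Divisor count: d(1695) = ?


1695 = 3^1 × 5^1 × 113^1
d(1695) = (1+1) × (1+1) × (1+1) = 8

8 divisors


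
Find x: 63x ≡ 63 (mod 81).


GCD(63, 81) = 9 divides 63
Divide: 7x ≡ 7 (mod 9)
x ≡ 1 (mod 9)


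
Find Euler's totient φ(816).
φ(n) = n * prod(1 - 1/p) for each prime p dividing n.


816 = 2^4 × 3 × 17
Prime factors: 2, 3, 17
φ(816) = 816 × (1-1/2) × (1-1/3) × (1-1/17)
= 816 × 1/2 × 2/3 × 16/17 = 256

φ(816) = 256


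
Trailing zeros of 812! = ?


floor(812/5) = 162
floor(812/25) = 32
floor(812/125) = 6
floor(812/625) = 1
Total = 201

201 trailing zeros


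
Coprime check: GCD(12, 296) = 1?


Euclidean algorithm:
296 = 24 * 12 + 8
12 = 1 * 8 + 4
8 = 2 * 4 + 0
GCD(12, 296) = 4

No, not coprime (GCD = 4)


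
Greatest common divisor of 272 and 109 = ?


272 = 2 * 109 + 54
109 = 2 * 54 + 1
54 = 54 * 1 + 0
GCD = 1


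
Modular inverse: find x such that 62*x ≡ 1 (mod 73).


Use the extended Euclidean algorithm on (73, 62); each row r = 73*s + 62*t:
r=73, s=1, t=0
r=62, s=0, t=1
q=1: r=11, s=1, t=-1   [73*(1) + 62*(-1) = 11]
q=5: r=7, s=-5, t=6   [73*(-5) + 62*(6) = 7]
q=1: r=4, s=6, t=-7   [73*(6) + 62*(-7) = 4]
q=1: r=3, s=-11, t=13   [73*(-11) + 62*(13) = 3]
q=1: r=1, s=17, t=-20   [73*(17) + 62*(-20) = 1]
q=3: r=0, s=-62, t=73   [73*(-62) + 62*(73) = 0]
GCD = 1 with t = -20, so 62*(-20) ≡ 1 (mod 73)
Inverse = -20 mod 73 = 53
Check: 62 * 53 = 3286 ≡ 1 (mod 73)

62^(-1) ≡ 53 (mod 73)


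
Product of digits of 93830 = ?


9 × 3 × 8 × 3 × 0 = 0


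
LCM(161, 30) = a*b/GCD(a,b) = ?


GCD(161, 30) = 1
LCM = 161*30/1 = 4830/1 = 4830

LCM = 4830


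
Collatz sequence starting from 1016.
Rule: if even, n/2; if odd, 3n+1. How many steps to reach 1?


1016 → 508 → 254 → 127 → 382 → 191 → 574 → 287 → 862 → 431 → 1294 → 647 → 1942 → 971 → 2914 → 1457 → 4372 → 2186 → 1093 → 3280 → 1640 → 820 → 410 → 205 → 616 → 308 → 154 → 77 → 232 → 116 → 58 → 29 → 88 → 44 → 22 → 11 → 34 → 17 → 52 → 26 → 13 → 40 → 20 → 10 → 5 → 16 → 8 → 4 → 2 → 1
Total steps = 49

49 steps


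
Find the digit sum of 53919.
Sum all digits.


5 + 3 + 9 + 1 + 9 = 27


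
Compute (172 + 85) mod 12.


172 + 85 = 257
257 mod 12 = 5


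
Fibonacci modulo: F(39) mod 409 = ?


F(k) mod 409 for k=1..39:
1, 1, 2, 3, 5, 8, 13, 21, 34, 55, 89, 144, 233, 377, 201, 169, 370, 130, 91, 221, 312, 124, 27, 151, 178, 329, 98, 18, 116, 134, 250, 384, 225, 200, 16, 216, 232, 39, 271
F(39) mod 409 = 271


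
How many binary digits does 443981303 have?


443981303 in base 2 = 11010011101101001110111110111
Number of digits = 29

29 digits (base 2)


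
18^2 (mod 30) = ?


18^1 mod 30 = 18
18^2 mod 30 = 24


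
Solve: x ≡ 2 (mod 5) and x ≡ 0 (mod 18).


M = 5*18 = 90
M1 = M/5 = 18, M2 = M/18 = 5
M1^(-1) mod 5 = 2, M2^(-1) mod 18 = 11
x = 2*18*2 + 0*5*11 = 72
72 mod 90 = 72
Check: 72 mod 5 = 2 ✓, 72 mod 18 = 0 ✓

x ≡ 72 (mod 90)


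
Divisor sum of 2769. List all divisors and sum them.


Divisors of 2769: 1, 3, 13, 39, 71, 213, 923, 2769
Sum = 1 + 3 + 13 + 39 + 71 + 213 + 923 + 2769 = 4032

σ(2769) = 4032


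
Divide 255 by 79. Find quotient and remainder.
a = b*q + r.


255 = 79 * 3 + 18
Check: 237 + 18 = 255

q = 3, r = 18


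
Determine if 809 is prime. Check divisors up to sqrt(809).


Check divisors up to sqrt(809) = 28.4429
No divisors found.
809 is prime.

Yes, 809 is prime


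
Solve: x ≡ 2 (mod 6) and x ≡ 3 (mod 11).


M = 6*11 = 66
M1 = M/6 = 11, M2 = M/11 = 6
M1^(-1) mod 6 = 5, M2^(-1) mod 11 = 2
x = 2*11*5 + 3*6*2 = 146
146 mod 66 = 14
Check: 14 mod 6 = 2 ✓, 14 mod 11 = 3 ✓

x ≡ 14 (mod 66)


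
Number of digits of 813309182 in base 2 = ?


813309182 in base 2 = 110000011110100001110011111110
Number of digits = 30

30 digits (base 2)


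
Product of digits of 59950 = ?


5 × 9 × 9 × 5 × 0 = 0


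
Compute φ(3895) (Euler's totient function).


3895 = 5 × 19 × 41
Prime factors: 5, 19, 41
φ(3895) = 3895 × (1-1/5) × (1-1/19) × (1-1/41)
= 3895 × 4/5 × 18/19 × 40/41 = 2880

φ(3895) = 2880


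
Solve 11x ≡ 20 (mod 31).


GCD(11, 31) = 1, unique solution
a^(-1) mod 31 = 17
x = 17 * 20 mod 31 = 30

x ≡ 30 (mod 31)


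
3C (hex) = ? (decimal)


3C (base 16) = 60 (decimal)
60 (decimal) = 60 (base 10)


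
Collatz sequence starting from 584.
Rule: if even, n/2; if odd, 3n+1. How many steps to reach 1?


584 → 292 → 146 → 73 → 220 → 110 → 55 → 166 → 83 → 250 → 125 → 376 → 188 → 94 → 47 → 142 → 71 → 214 → 107 → 322 → 161 → 484 → 242 → 121 → 364 → 182 → 91 → 274 → 137 → 412 → 206 → 103 → 310 → 155 → 466 → 233 → 700 → 350 → 175 → 526 → 263 → 790 → 395 → 1186 → 593 → 1780 → 890 → 445 → 1336 → 668 → 334 → 167 → 502 → 251 → 754 → 377 → 1132 → 566 → 283 → 850 → 425 → 1276 → 638 → 319 → 958 → 479 → 1438 → 719 → 2158 → 1079 → 3238 → 1619 → 4858 → 2429 → 7288 → 3644 → 1822 → 911 → 2734 → 1367 → 4102 → 2051 → 6154 → 3077 → 9232 → 4616 → 2308 → 1154 → 577 → 1732 → 866 → 433 → 1300 → 650 → 325 → 976 → 488 → 244 → 122 → 61 → 184 → 92 → 46 → 23 → 70 → 35 → 106 → 53 → 160 → 80 → 40 → 20 → 10 → 5 → 16 → 8 → 4 → 2 → 1
Total steps = 118

118 steps


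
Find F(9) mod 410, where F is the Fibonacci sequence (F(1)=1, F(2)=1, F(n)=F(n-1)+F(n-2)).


F(k) mod 410 for k=1..9:
1, 1, 2, 3, 5, 8, 13, 21, 34
F(9) mod 410 = 34


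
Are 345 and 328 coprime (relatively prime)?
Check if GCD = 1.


Euclidean algorithm:
345 = 1 * 328 + 17
328 = 19 * 17 + 5
17 = 3 * 5 + 2
5 = 2 * 2 + 1
2 = 2 * 1 + 0
GCD(345, 328) = 1

Yes, coprime (GCD = 1)


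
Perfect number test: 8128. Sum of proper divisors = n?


Proper divisors of 8128: 1, 2, 4, 8, 16, 32, 64, 127, 254, 508, 1016, 2032, 4064
Sum = 1 + 2 + 4 + 8 + 16 + 32 + 64 + 127 + 254 + 508 + 1016 + 2032 + 4064 = 8128

Yes, 8128 is perfect (8128 = 8128)


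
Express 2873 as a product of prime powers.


2873 / 13 = 221
221 / 13 = 17
17 / 17 = 1
2873 = 13^2 × 17


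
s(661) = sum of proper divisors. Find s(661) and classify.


Proper divisors: 1
Sum = 1 = 1
1 < 661 → deficient

s(661) = 1 (deficient)


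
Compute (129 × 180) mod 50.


129 × 180 = 23220
23220 mod 50 = 20


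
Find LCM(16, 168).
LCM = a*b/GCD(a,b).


GCD(16, 168) = 8
LCM = 16*168/8 = 2688/8 = 336

LCM = 336


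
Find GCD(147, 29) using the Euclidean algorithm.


147 = 5 * 29 + 2
29 = 14 * 2 + 1
2 = 2 * 1 + 0
GCD = 1


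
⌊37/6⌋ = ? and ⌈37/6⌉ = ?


37/6 = 6.1667
floor = 6
ceil = 7

floor = 6, ceil = 7


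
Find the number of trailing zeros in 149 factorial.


floor(149/5) = 29
floor(149/25) = 5
floor(149/125) = 1
Total = 35

35 trailing zeros


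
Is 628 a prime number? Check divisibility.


628 / 2 = 314 (exact division)
628 is NOT prime.

No, 628 is not prime


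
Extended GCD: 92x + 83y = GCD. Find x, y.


Tabular extended Euclidean (each row: r = 92*s + 83*t):
r=92, s=1, t=0
r=83, s=0, t=1
q=1: r=9, s=1, t=-1   [92*(1) + 83*(-1) = 9]
q=9: r=2, s=-9, t=10   [92*(-9) + 83*(10) = 2]
q=4: r=1, s=37, t=-41   [92*(37) + 83*(-41) = 1]
q=2: r=0, s=-83, t=92   [92*(-83) + 83*(92) = 0]
GCD = 1; from the row with r=1: x=37, y=-41
Check: 92*(37) + 83*(-41) = 3404 - 3403 = 1

GCD = 1, x = 37, y = -41


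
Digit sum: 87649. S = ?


8 + 7 + 6 + 4 + 9 = 34


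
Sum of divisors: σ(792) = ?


Divisors of 792: 1, 2, 3, 4, 6, 8, 9, 11, 12, 18, 22, 24, 33, 36, 44, 66, 72, 88, 99, 132, 198, 264, 396, 792
Sum = 1 + 2 + 3 + 4 + 6 + 8 + 9 + 11 + 12 + 18 + 22 + 24 + 33 + 36 + 44 + 66 + 72 + 88 + 99 + 132 + 198 + 264 + 396 + 792 = 2340

σ(792) = 2340


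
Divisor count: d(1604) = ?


1604 = 2^2 × 401^1
d(1604) = (2+1) × (1+1) = 6

6 divisors


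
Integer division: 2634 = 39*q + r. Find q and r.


2634 = 39 * 67 + 21
Check: 2613 + 21 = 2634

q = 67, r = 21


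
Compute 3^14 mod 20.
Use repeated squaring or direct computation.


3^1 mod 20 = 3
3^2 mod 20 = 9
3^3 mod 20 = 7
3^4 mod 20 = 1
3^5 mod 20 = 3
3^6 mod 20 = 9
3^7 mod 20 = 7
3^8 mod 20 = 1
3^9 mod 20 = 3
3^10 mod 20 = 9
3^11 mod 20 = 7
3^12 mod 20 = 1
3^13 mod 20 = 3
3^14 mod 20 = 9


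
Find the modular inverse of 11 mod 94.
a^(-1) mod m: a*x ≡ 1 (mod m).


Use the extended Euclidean algorithm on (94, 11); each row r = 94*s + 11*t:
r=94, s=1, t=0
r=11, s=0, t=1
q=8: r=6, s=1, t=-8   [94*(1) + 11*(-8) = 6]
q=1: r=5, s=-1, t=9   [94*(-1) + 11*(9) = 5]
q=1: r=1, s=2, t=-17   [94*(2) + 11*(-17) = 1]
q=5: r=0, s=-11, t=94   [94*(-11) + 11*(94) = 0]
GCD = 1 with t = -17, so 11*(-17) ≡ 1 (mod 94)
Inverse = -17 mod 94 = 77
Check: 11 * 77 = 847 ≡ 1 (mod 94)

11^(-1) ≡ 77 (mod 94)


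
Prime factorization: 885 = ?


885 / 3 = 295
295 / 5 = 59
59 / 59 = 1
885 = 3 × 5 × 59


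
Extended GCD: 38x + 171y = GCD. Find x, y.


Tabular extended Euclidean (each row: r = 38*s + 171*t):
r=38, s=1, t=0
r=171, s=0, t=1
q=0: r=38, s=1, t=0   [38*(1) + 171*(0) = 38]
q=4: r=19, s=-4, t=1   [38*(-4) + 171*(1) = 19]
q=2: r=0, s=9, t=-2   [38*(9) + 171*(-2) = 0]
GCD = 19; from the row with r=19: x=-4, y=1
Check: 38*(-4) + 171*(1) = -152 + 171 = 19

GCD = 19, x = -4, y = 1


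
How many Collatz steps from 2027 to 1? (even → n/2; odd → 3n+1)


2027 → 6082 → 3041 → 9124 → 4562 → 2281 → 6844 → 3422 → 1711 → 5134 → 2567 → 7702 → 3851 → 11554 → 5777 → 17332 → 8666 → 4333 → 13000 → 6500 → 3250 → 1625 → 4876 → 2438 → 1219 → 3658 → 1829 → 5488 → 2744 → 1372 → 686 → 343 → 1030 → 515 → 1546 → 773 → 2320 → 1160 → 580 → 290 → 145 → 436 → 218 → 109 → 328 → 164 → 82 → 41 → 124 → 62 → 31 → 94 → 47 → 142 → 71 → 214 → 107 → 322 → 161 → 484 → 242 → 121 → 364 → 182 → 91 → 274 → 137 → 412 → 206 → 103 → 310 → 155 → 466 → 233 → 700 → 350 → 175 → 526 → 263 → 790 → 395 → 1186 → 593 → 1780 → 890 → 445 → 1336 → 668 → 334 → 167 → 502 → 251 → 754 → 377 → 1132 → 566 → 283 → 850 → 425 → 1276 → 638 → 319 → 958 → 479 → 1438 → 719 → 2158 → 1079 → 3238 → 1619 → 4858 → 2429 → 7288 → 3644 → 1822 → 911 → 2734 → 1367 → 4102 → 2051 → 6154 → 3077 → 9232 → 4616 → 2308 → 1154 → 577 → 1732 → 866 → 433 → 1300 → 650 → 325 → 976 → 488 → 244 → 122 → 61 → 184 → 92 → 46 → 23 → 70 → 35 → 106 → 53 → 160 → 80 → 40 → 20 → 10 → 5 → 16 → 8 → 4 → 2 → 1
Total steps = 156

156 steps


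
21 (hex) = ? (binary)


21 (base 16) = 33 (decimal)
33 (decimal) = 100001 (base 2)


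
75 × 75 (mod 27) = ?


75 × 75 = 5625
5625 mod 27 = 9


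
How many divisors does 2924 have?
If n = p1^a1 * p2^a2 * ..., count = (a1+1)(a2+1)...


2924 = 2^2 × 17^1 × 43^1
d(2924) = (2+1) × (1+1) × (1+1) = 12

12 divisors


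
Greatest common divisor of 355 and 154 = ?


355 = 2 * 154 + 47
154 = 3 * 47 + 13
47 = 3 * 13 + 8
13 = 1 * 8 + 5
8 = 1 * 5 + 3
5 = 1 * 3 + 2
3 = 1 * 2 + 1
2 = 2 * 1 + 0
GCD = 1


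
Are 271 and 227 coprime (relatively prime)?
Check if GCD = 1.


Euclidean algorithm:
271 = 1 * 227 + 44
227 = 5 * 44 + 7
44 = 6 * 7 + 2
7 = 3 * 2 + 1
2 = 2 * 1 + 0
GCD(271, 227) = 1

Yes, coprime (GCD = 1)


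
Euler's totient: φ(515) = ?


515 = 5 × 103
Prime factors: 5, 103
φ(515) = 515 × (1-1/5) × (1-1/103)
= 515 × 4/5 × 102/103 = 408

φ(515) = 408


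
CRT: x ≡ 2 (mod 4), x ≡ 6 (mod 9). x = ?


M = 4*9 = 36
M1 = M/4 = 9, M2 = M/9 = 4
M1^(-1) mod 4 = 1, M2^(-1) mod 9 = 7
x = 2*9*1 + 6*4*7 = 186
186 mod 36 = 6
Check: 6 mod 4 = 2 ✓, 6 mod 9 = 6 ✓

x ≡ 6 (mod 36)


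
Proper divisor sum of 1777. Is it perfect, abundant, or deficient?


Proper divisors: 1
Sum = 1 = 1
1 < 1777 → deficient

s(1777) = 1 (deficient)


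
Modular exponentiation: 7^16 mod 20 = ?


7^1 mod 20 = 7
7^2 mod 20 = 9
7^3 mod 20 = 3
7^4 mod 20 = 1
7^5 mod 20 = 7
7^6 mod 20 = 9
7^7 mod 20 = 3
7^8 mod 20 = 1
7^9 mod 20 = 7
7^10 mod 20 = 9
7^11 mod 20 = 3
7^12 mod 20 = 1
7^13 mod 20 = 7
7^14 mod 20 = 9
7^15 mod 20 = 3
7^16 mod 20 = 1


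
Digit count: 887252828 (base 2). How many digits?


887252828 in base 2 = 110100111000100110011101011100
Number of digits = 30

30 digits (base 2)


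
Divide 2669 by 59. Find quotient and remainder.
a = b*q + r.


2669 = 59 * 45 + 14
Check: 2655 + 14 = 2669

q = 45, r = 14


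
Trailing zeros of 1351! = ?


floor(1351/5) = 270
floor(1351/25) = 54
floor(1351/125) = 10
floor(1351/625) = 2
Total = 336

336 trailing zeros


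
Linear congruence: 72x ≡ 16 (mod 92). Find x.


GCD(72, 92) = 4 divides 16
Divide: 18x ≡ 4 (mod 23)
x ≡ 13 (mod 23)


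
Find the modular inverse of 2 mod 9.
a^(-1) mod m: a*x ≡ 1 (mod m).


Use the extended Euclidean algorithm on (9, 2); each row r = 9*s + 2*t:
r=9, s=1, t=0
r=2, s=0, t=1
q=4: r=1, s=1, t=-4   [9*(1) + 2*(-4) = 1]
q=2: r=0, s=-2, t=9   [9*(-2) + 2*(9) = 0]
GCD = 1 with t = -4, so 2*(-4) ≡ 1 (mod 9)
Inverse = -4 mod 9 = 5
Check: 2 * 5 = 10 ≡ 1 (mod 9)

2^(-1) ≡ 5 (mod 9)


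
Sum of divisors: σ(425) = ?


Divisors of 425: 1, 5, 17, 25, 85, 425
Sum = 1 + 5 + 17 + 25 + 85 + 425 = 558

σ(425) = 558


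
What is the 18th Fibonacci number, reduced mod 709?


F(k) mod 709 for k=1..18:
1, 1, 2, 3, 5, 8, 13, 21, 34, 55, 89, 144, 233, 377, 610, 278, 179, 457
F(18) mod 709 = 457


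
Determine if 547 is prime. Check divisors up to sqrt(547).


Check divisors up to sqrt(547) = 23.3880
No divisors found.
547 is prime.

Yes, 547 is prime


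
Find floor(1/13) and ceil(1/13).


1/13 = 0.0769
floor = 0
ceil = 1

floor = 0, ceil = 1


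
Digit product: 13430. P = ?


1 × 3 × 4 × 3 × 0 = 0


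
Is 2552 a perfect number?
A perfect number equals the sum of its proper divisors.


Proper divisors of 2552: 1, 2, 4, 8, 11, 22, 29, 44, 58, 88, 116, 232, 319, 638, 1276
Sum = 1 + 2 + 4 + 8 + 11 + 22 + 29 + 44 + 58 + 88 + 116 + 232 + 319 + 638 + 1276 = 2848

No, 2552 is not perfect (2848 ≠ 2552)


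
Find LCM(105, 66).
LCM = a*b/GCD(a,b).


GCD(105, 66) = 3
LCM = 105*66/3 = 6930/3 = 2310

LCM = 2310


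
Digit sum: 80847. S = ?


8 + 0 + 8 + 4 + 7 = 27


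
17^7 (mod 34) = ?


17^1 mod 34 = 17
17^2 mod 34 = 17
17^3 mod 34 = 17
17^4 mod 34 = 17
17^5 mod 34 = 17
17^6 mod 34 = 17
17^7 mod 34 = 17


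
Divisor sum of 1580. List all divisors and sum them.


Divisors of 1580: 1, 2, 4, 5, 10, 20, 79, 158, 316, 395, 790, 1580
Sum = 1 + 2 + 4 + 5 + 10 + 20 + 79 + 158 + 316 + 395 + 790 + 1580 = 3360

σ(1580) = 3360


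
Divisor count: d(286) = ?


286 = 2^1 × 11^1 × 13^1
d(286) = (1+1) × (1+1) × (1+1) = 8

8 divisors


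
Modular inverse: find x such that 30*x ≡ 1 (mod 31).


Use the extended Euclidean algorithm on (31, 30); each row r = 31*s + 30*t:
r=31, s=1, t=0
r=30, s=0, t=1
q=1: r=1, s=1, t=-1   [31*(1) + 30*(-1) = 1]
q=30: r=0, s=-30, t=31   [31*(-30) + 30*(31) = 0]
GCD = 1 with t = -1, so 30*(-1) ≡ 1 (mod 31)
Inverse = -1 mod 31 = 30
Check: 30 * 30 = 900 ≡ 1 (mod 31)

30^(-1) ≡ 30 (mod 31)


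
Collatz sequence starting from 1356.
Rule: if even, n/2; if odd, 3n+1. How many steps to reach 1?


1356 → 678 → 339 → 1018 → 509 → 1528 → 764 → 382 → 191 → 574 → 287 → 862 → 431 → 1294 → 647 → 1942 → 971 → 2914 → 1457 → 4372 → 2186 → 1093 → 3280 → 1640 → 820 → 410 → 205 → 616 → 308 → 154 → 77 → 232 → 116 → 58 → 29 → 88 → 44 → 22 → 11 → 34 → 17 → 52 → 26 → 13 → 40 → 20 → 10 → 5 → 16 → 8 → 4 → 2 → 1
Total steps = 52

52 steps


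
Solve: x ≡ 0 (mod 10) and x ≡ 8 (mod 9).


M = 10*9 = 90
M1 = M/10 = 9, M2 = M/9 = 10
M1^(-1) mod 10 = 9, M2^(-1) mod 9 = 1
x = 0*9*9 + 8*10*1 = 80
80 mod 90 = 80
Check: 80 mod 10 = 0 ✓, 80 mod 9 = 8 ✓

x ≡ 80 (mod 90)


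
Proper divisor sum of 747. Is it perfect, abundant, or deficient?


Proper divisors: 1, 3, 9, 83, 249
Sum = 1 + 3 + 9 + 83 + 249 = 345
345 < 747 → deficient

s(747) = 345 (deficient)


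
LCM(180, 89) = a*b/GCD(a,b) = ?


GCD(180, 89) = 1
LCM = 180*89/1 = 16020/1 = 16020

LCM = 16020


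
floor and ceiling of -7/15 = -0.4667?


-7/15 = -0.4667
floor = -1
ceil = 0

floor = -1, ceil = 0


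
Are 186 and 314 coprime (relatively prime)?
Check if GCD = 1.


Euclidean algorithm:
314 = 1 * 186 + 128
186 = 1 * 128 + 58
128 = 2 * 58 + 12
58 = 4 * 12 + 10
12 = 1 * 10 + 2
10 = 5 * 2 + 0
GCD(186, 314) = 2

No, not coprime (GCD = 2)


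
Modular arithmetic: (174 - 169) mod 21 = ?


174 - 169 = 5
5 mod 21 = 5


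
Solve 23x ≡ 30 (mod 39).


GCD(23, 39) = 1, unique solution
a^(-1) mod 39 = 17
x = 17 * 30 mod 39 = 3

x ≡ 3 (mod 39)


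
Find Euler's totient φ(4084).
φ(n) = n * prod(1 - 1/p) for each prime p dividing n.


4084 = 2^2 × 1021
Prime factors: 2, 1021
φ(4084) = 4084 × (1-1/2) × (1-1/1021)
= 4084 × 1/2 × 1020/1021 = 2040

φ(4084) = 2040


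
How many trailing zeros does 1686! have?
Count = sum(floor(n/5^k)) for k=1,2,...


floor(1686/5) = 337
floor(1686/25) = 67
floor(1686/125) = 13
floor(1686/625) = 2
Total = 419

419 trailing zeros


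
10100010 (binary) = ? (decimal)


10100010 (base 2) = 162 (decimal)
162 (decimal) = 162 (base 10)


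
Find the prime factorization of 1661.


1661 / 11 = 151
151 / 151 = 1
1661 = 11 × 151


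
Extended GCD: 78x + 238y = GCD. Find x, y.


Tabular extended Euclidean (each row: r = 78*s + 238*t):
r=78, s=1, t=0
r=238, s=0, t=1
q=0: r=78, s=1, t=0   [78*(1) + 238*(0) = 78]
q=3: r=4, s=-3, t=1   [78*(-3) + 238*(1) = 4]
q=19: r=2, s=58, t=-19   [78*(58) + 238*(-19) = 2]
q=2: r=0, s=-119, t=39   [78*(-119) + 238*(39) = 0]
GCD = 2; from the row with r=2: x=58, y=-19
Check: 78*(58) + 238*(-19) = 4524 - 4522 = 2

GCD = 2, x = 58, y = -19


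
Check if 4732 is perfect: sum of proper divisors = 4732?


Proper divisors of 4732: 1, 2, 4, 7, 13, 14, 26, 28, 52, 91, 169, 182, 338, 364, 676, 1183, 2366
Sum = 1 + 2 + 4 + 7 + 13 + 14 + 26 + 28 + 52 + 91 + 169 + 182 + 338 + 364 + 676 + 1183 + 2366 = 5516

No, 4732 is not perfect (5516 ≠ 4732)


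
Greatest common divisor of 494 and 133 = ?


494 = 3 * 133 + 95
133 = 1 * 95 + 38
95 = 2 * 38 + 19
38 = 2 * 19 + 0
GCD = 19


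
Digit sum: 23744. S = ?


2 + 3 + 7 + 4 + 4 = 20


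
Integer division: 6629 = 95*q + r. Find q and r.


6629 = 95 * 69 + 74
Check: 6555 + 74 = 6629

q = 69, r = 74


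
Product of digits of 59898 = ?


5 × 9 × 8 × 9 × 8 = 25920


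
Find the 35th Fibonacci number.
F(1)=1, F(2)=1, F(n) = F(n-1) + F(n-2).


Sequence: 1, 1, 2, 3, 5, 8, 13, 21, 34, 55, 89, 144, 233, 377, 610, 987, 1597, 2584, 4181, 6765, 10946, 17711, 28657, 46368, 75025, 121393, 196418, 317811, 514229, 832040, 1346269, 2178309, 3524578, 5702887, 9227465
F(35) = 9227465


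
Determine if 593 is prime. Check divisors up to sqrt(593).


Check divisors up to sqrt(593) = 24.3516
No divisors found.
593 is prime.

Yes, 593 is prime


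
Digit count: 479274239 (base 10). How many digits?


479274239 has 9 digits in base 10
floor(log10(479274239)) + 1 = floor(8.6806) + 1 = 9

9 digits (base 10)


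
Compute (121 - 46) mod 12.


121 - 46 = 75
75 mod 12 = 3


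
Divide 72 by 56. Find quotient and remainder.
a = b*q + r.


72 = 56 * 1 + 16
Check: 56 + 16 = 72

q = 1, r = 16


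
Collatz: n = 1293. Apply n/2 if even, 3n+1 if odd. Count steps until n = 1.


1293 → 3880 → 1940 → 970 → 485 → 1456 → 728 → 364 → 182 → 91 → 274 → 137 → 412 → 206 → 103 → 310 → 155 → 466 → 233 → 700 → 350 → 175 → 526 → 263 → 790 → 395 → 1186 → 593 → 1780 → 890 → 445 → 1336 → 668 → 334 → 167 → 502 → 251 → 754 → 377 → 1132 → 566 → 283 → 850 → 425 → 1276 → 638 → 319 → 958 → 479 → 1438 → 719 → 2158 → 1079 → 3238 → 1619 → 4858 → 2429 → 7288 → 3644 → 1822 → 911 → 2734 → 1367 → 4102 → 2051 → 6154 → 3077 → 9232 → 4616 → 2308 → 1154 → 577 → 1732 → 866 → 433 → 1300 → 650 → 325 → 976 → 488 → 244 → 122 → 61 → 184 → 92 → 46 → 23 → 70 → 35 → 106 → 53 → 160 → 80 → 40 → 20 → 10 → 5 → 16 → 8 → 4 → 2 → 1
Total steps = 101

101 steps


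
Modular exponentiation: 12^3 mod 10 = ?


12^1 mod 10 = 2
12^2 mod 10 = 4
12^3 mod 10 = 8


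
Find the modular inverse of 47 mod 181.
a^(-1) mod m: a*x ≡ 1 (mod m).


Use the extended Euclidean algorithm on (181, 47); each row r = 181*s + 47*t:
r=181, s=1, t=0
r=47, s=0, t=1
q=3: r=40, s=1, t=-3   [181*(1) + 47*(-3) = 40]
q=1: r=7, s=-1, t=4   [181*(-1) + 47*(4) = 7]
q=5: r=5, s=6, t=-23   [181*(6) + 47*(-23) = 5]
q=1: r=2, s=-7, t=27   [181*(-7) + 47*(27) = 2]
q=2: r=1, s=20, t=-77   [181*(20) + 47*(-77) = 1]
q=2: r=0, s=-47, t=181   [181*(-47) + 47*(181) = 0]
GCD = 1 with t = -77, so 47*(-77) ≡ 1 (mod 181)
Inverse = -77 mod 181 = 104
Check: 47 * 104 = 4888 ≡ 1 (mod 181)

47^(-1) ≡ 104 (mod 181)


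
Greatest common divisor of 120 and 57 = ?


120 = 2 * 57 + 6
57 = 9 * 6 + 3
6 = 2 * 3 + 0
GCD = 3


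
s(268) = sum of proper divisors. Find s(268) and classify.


Proper divisors: 1, 2, 4, 67, 134
Sum = 1 + 2 + 4 + 67 + 134 = 208
208 < 268 → deficient

s(268) = 208 (deficient)


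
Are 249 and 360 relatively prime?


Euclidean algorithm:
360 = 1 * 249 + 111
249 = 2 * 111 + 27
111 = 4 * 27 + 3
27 = 9 * 3 + 0
GCD(249, 360) = 3

No, not coprime (GCD = 3)


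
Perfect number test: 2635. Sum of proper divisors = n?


Proper divisors of 2635: 1, 5, 17, 31, 85, 155, 527
Sum = 1 + 5 + 17 + 31 + 85 + 155 + 527 = 821

No, 2635 is not perfect (821 ≠ 2635)


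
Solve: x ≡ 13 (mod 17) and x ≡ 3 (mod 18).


M = 17*18 = 306
M1 = M/17 = 18, M2 = M/18 = 17
M1^(-1) mod 17 = 1, M2^(-1) mod 18 = 17
x = 13*18*1 + 3*17*17 = 1101
1101 mod 306 = 183
Check: 183 mod 17 = 13 ✓, 183 mod 18 = 3 ✓

x ≡ 183 (mod 306)


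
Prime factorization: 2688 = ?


2688 / 2 = 1344
1344 / 2 = 672
672 / 2 = 336
336 / 2 = 168
168 / 2 = 84
84 / 2 = 42
42 / 2 = 21
21 / 3 = 7
7 / 7 = 1
2688 = 2^7 × 3 × 7


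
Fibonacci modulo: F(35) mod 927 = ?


F(k) mod 927 for k=1..35:
1, 1, 2, 3, 5, 8, 13, 21, 34, 55, 89, 144, 233, 377, 610, 60, 670, 730, 473, 276, 749, 98, 847, 18, 865, 883, 821, 777, 671, 521, 265, 786, 124, 910, 107
F(35) mod 927 = 107


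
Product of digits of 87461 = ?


8 × 7 × 4 × 6 × 1 = 1344


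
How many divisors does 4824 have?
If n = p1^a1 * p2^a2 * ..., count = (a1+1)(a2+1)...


4824 = 2^3 × 3^2 × 67^1
d(4824) = (3+1) × (2+1) × (1+1) = 24

24 divisors


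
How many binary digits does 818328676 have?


818328676 in base 2 = 110000110001101011010001100100
Number of digits = 30

30 digits (base 2)


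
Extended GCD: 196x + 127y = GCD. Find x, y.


Tabular extended Euclidean (each row: r = 196*s + 127*t):
r=196, s=1, t=0
r=127, s=0, t=1
q=1: r=69, s=1, t=-1   [196*(1) + 127*(-1) = 69]
q=1: r=58, s=-1, t=2   [196*(-1) + 127*(2) = 58]
q=1: r=11, s=2, t=-3   [196*(2) + 127*(-3) = 11]
q=5: r=3, s=-11, t=17   [196*(-11) + 127*(17) = 3]
q=3: r=2, s=35, t=-54   [196*(35) + 127*(-54) = 2]
q=1: r=1, s=-46, t=71   [196*(-46) + 127*(71) = 1]
q=2: r=0, s=127, t=-196   [196*(127) + 127*(-196) = 0]
GCD = 1; from the row with r=1: x=-46, y=71
Check: 196*(-46) + 127*(71) = -9016 + 9017 = 1

GCD = 1, x = -46, y = 71
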